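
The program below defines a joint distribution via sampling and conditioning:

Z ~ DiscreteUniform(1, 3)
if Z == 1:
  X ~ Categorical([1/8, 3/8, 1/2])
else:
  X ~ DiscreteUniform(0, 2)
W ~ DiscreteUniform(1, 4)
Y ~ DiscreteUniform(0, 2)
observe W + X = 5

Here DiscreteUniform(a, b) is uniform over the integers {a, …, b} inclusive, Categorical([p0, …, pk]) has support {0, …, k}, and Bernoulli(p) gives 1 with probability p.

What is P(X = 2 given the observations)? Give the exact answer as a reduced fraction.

Enumerate traces; 18 have nonzero weight after conditioning:
  (Z=1, X=1, W=4, Y=0) weight 1/96
  (Z=1, X=1, W=4, Y=1) weight 1/96
  (Z=1, X=1, W=4, Y=2) weight 1/96
  (Z=1, X=2, W=3, Y=0) weight 1/72
  (Z=1, X=2, W=3, Y=1) weight 1/72
  (Z=1, X=2, W=3, Y=2) weight 1/72
  (Z=2, X=1, W=4, Y=0) weight 1/108
  (Z=2, X=1, W=4, Y=1) weight 1/108
  … 10 more
Group by X:
  weight(X=1) = 25/288
  weight(X=2) = 7/72
Total weight = 25/288 + 7/72 = 53/288
P(X=1 | obs) = 25/288 / 53/288 = 25/53
P(X=2 | obs) = 7/72 / 53/288 = 28/53

P(X = 2 | obs) = 28/53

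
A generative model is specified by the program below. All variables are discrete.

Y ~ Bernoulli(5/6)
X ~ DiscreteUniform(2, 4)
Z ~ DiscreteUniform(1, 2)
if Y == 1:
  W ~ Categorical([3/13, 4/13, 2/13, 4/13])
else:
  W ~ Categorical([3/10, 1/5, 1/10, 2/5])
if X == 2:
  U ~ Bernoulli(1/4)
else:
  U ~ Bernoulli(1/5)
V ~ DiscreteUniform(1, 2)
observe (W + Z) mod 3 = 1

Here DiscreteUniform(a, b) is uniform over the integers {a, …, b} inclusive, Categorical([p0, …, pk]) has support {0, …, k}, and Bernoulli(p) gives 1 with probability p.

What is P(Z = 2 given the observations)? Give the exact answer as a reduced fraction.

Enumerate traces; 72 have nonzero weight after conditioning:
  (Y=0, X=2, Z=1, W=0, U=0, V=1) weight 1/320
  (Y=0, X=2, Z=1, W=0, U=0, V=2) weight 1/320
  (Y=0, X=2, Z=1, W=0, U=1, V=1) weight 1/960
  (Y=0, X=2, Z=1, W=0, U=1, V=2) weight 1/960
  (Y=0, X=2, Z=1, W=3, U=0, V=1) weight 1/240
  (Y=0, X=2, Z=1, W=3, U=0, V=2) weight 1/240
  (Y=0, X=2, Z=1, W=3, U=1, V=1) weight 1/720
  (Y=0, X=2, Z=1, W=3, U=1, V=2) weight 1/720
  (Y=0, X=2, Z=2, W=2, U=0, V=1) weight 1/960
  … 63 more
Group by Z:
  weight(Z=1) = 147/520
  weight(Z=2) = 113/1560
Total weight = 147/520 + 113/1560 = 277/780
P(Z=1 | obs) = 147/520 / 277/780 = 441/554
P(Z=2 | obs) = 113/1560 / 277/780 = 113/554

P(Z = 2 | obs) = 113/554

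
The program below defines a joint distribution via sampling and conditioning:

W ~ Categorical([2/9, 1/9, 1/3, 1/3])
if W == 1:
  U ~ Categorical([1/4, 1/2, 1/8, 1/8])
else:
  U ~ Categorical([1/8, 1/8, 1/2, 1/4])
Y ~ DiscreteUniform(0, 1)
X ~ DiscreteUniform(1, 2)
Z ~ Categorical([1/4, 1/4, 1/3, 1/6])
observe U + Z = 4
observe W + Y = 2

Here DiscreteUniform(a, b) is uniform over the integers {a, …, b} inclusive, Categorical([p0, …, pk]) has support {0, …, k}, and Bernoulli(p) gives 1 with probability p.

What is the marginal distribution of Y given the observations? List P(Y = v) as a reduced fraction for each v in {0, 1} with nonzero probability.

Enumerate traces; 12 have nonzero weight after conditioning:
  (W=1, U=1, Y=1, X=1, Z=3) weight 1/432
  (W=1, U=1, Y=1, X=2, Z=3) weight 1/432
  (W=1, U=2, Y=1, X=1, Z=2) weight 1/864
  (W=1, U=2, Y=1, X=2, Z=2) weight 1/864
  (W=1, U=3, Y=1, X=1, Z=1) weight 1/1152
  (W=1, U=3, Y=1, X=2, Z=1) weight 1/1152
  (W=2, U=1, Y=0, X=1, Z=3) weight 1/576
  (W=2, U=1, Y=0, X=2, Z=3) weight 1/576
  … 4 more
Group by Y:
  weight(Y=0) = 1/24
  weight(Y=1) = 5/576
Total weight = 1/24 + 5/576 = 29/576
P(Y=0 | obs) = 1/24 / 29/576 = 24/29
P(Y=1 | obs) = 5/576 / 29/576 = 5/29

P(Y=0) = 24/29, P(Y=1) = 5/29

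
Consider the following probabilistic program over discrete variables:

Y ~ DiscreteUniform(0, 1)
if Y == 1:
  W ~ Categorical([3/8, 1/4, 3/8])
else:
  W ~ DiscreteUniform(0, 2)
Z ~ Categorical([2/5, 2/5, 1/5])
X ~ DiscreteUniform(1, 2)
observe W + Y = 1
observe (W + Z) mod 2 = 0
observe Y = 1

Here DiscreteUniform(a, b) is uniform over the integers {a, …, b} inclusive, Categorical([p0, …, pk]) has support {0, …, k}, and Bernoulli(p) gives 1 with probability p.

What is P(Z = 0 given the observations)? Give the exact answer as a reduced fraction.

P(Z = 0 | obs) = 2/3

Enumerate traces; 4 have nonzero weight after conditioning:
  (Y=1, W=0, Z=0, X=1) weight 3/80
  (Y=1, W=0, Z=0, X=2) weight 3/80
  (Y=1, W=0, Z=2, X=1) weight 3/160
  (Y=1, W=0, Z=2, X=2) weight 3/160
Group by Z:
  weight(Z=0) = 3/40
  weight(Z=2) = 3/80
Total weight = 3/40 + 3/80 = 9/80
P(Z=0 | obs) = 3/40 / 9/80 = 2/3
P(Z=2 | obs) = 3/80 / 9/80 = 1/3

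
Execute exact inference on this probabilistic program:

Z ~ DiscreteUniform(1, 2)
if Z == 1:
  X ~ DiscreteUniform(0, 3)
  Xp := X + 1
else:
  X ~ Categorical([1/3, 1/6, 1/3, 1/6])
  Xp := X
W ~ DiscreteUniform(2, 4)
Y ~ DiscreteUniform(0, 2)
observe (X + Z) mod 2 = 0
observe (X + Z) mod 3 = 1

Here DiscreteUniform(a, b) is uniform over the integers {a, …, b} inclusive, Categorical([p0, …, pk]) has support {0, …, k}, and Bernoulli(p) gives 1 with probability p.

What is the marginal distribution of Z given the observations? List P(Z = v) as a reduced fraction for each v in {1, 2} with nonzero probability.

Enumerate traces; 18 have nonzero weight after conditioning:
  (Z=1, X=3, W=2, Y=0) weight 1/72
  (Z=1, X=3, W=2, Y=1) weight 1/72
  (Z=1, X=3, W=2, Y=2) weight 1/72
  (Z=1, X=3, W=3, Y=0) weight 1/72
  (Z=1, X=3, W=3, Y=1) weight 1/72
  (Z=1, X=3, W=3, Y=2) weight 1/72
  (Z=1, X=3, W=4, Y=0) weight 1/72
  (Z=1, X=3, W=4, Y=1) weight 1/72
  (Z=2, X=2, W=2, Y=0) weight 1/54
  … 9 more
Group by Z:
  weight(Z=1) = 1/8
  weight(Z=2) = 1/6
Total weight = 1/8 + 1/6 = 7/24
P(Z=1 | obs) = 1/8 / 7/24 = 3/7
P(Z=2 | obs) = 1/6 / 7/24 = 4/7

P(Z=1) = 3/7, P(Z=2) = 4/7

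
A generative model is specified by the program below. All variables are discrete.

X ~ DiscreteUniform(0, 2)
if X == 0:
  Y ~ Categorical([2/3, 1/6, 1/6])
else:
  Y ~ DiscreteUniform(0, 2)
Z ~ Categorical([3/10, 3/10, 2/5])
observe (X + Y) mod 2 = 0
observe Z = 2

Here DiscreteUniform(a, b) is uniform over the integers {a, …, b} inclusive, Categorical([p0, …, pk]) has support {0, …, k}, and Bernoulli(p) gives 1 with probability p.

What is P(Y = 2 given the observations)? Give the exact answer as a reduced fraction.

P(Y = 2 | obs) = 3/11

Enumerate traces; 5 have nonzero weight after conditioning:
  (X=0, Y=0, Z=2) weight 4/45
  (X=0, Y=2, Z=2) weight 1/45
  (X=1, Y=1, Z=2) weight 2/45
  (X=2, Y=0, Z=2) weight 2/45
  (X=2, Y=2, Z=2) weight 2/45
Group by Y:
  weight(Y=0) = 2/15
  weight(Y=1) = 2/45
  weight(Y=2) = 1/15
Total weight = 2/15 + 2/45 + 1/15 = 11/45
P(Y=0 | obs) = 2/15 / 11/45 = 6/11
P(Y=1 | obs) = 2/45 / 11/45 = 2/11
P(Y=2 | obs) = 1/15 / 11/45 = 3/11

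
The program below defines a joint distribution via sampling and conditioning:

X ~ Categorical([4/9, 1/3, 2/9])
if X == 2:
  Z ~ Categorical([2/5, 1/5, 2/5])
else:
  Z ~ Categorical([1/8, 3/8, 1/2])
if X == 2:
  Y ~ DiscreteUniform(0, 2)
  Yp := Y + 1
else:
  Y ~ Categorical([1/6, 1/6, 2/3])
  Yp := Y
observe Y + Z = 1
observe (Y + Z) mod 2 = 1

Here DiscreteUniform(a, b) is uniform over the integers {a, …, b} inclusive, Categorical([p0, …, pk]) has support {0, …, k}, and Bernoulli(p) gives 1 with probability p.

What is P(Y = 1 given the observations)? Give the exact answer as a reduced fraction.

P(Y = 1 | obs) = 99/236

Enumerate traces; 6 have nonzero weight after conditioning:
  (X=0, Z=0, Y=1) weight 1/108
  (X=0, Z=1, Y=0) weight 1/36
  (X=1, Z=0, Y=1) weight 1/144
  (X=1, Z=1, Y=0) weight 1/48
  (X=2, Z=0, Y=1) weight 4/135
  (X=2, Z=1, Y=0) weight 2/135
Group by Y:
  weight(Y=0) = 137/2160
  weight(Y=1) = 11/240
Total weight = 137/2160 + 11/240 = 59/540
P(Y=0 | obs) = 137/2160 / 59/540 = 137/236
P(Y=1 | obs) = 11/240 / 59/540 = 99/236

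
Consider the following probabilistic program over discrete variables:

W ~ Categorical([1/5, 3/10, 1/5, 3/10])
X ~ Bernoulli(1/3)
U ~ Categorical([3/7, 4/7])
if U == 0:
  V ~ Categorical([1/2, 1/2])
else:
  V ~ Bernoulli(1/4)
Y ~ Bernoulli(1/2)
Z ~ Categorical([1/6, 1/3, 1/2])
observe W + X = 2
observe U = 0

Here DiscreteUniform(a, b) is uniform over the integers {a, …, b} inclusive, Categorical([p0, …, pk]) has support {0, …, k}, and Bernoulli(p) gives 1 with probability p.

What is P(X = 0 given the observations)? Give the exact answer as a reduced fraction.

P(X = 0 | obs) = 4/7

Enumerate traces; 24 have nonzero weight after conditioning:
  (W=1, X=1, U=0, V=0, Y=0, Z=0) weight 1/560
  (W=1, X=1, U=0, V=0, Y=0, Z=1) weight 1/280
  (W=1, X=1, U=0, V=0, Y=0, Z=2) weight 3/560
  (W=1, X=1, U=0, V=0, Y=1, Z=0) weight 1/560
  (W=1, X=1, U=0, V=0, Y=1, Z=1) weight 1/280
  (W=1, X=1, U=0, V=0, Y=1, Z=2) weight 3/560
  (W=1, X=1, U=0, V=1, Y=0, Z=0) weight 1/560
  (W=1, X=1, U=0, V=1, Y=0, Z=1) weight 1/280
  (W=2, X=0, U=0, V=0, Y=0, Z=0) weight 1/420
  … 15 more
Group by X:
  weight(X=0) = 2/35
  weight(X=1) = 3/70
Total weight = 2/35 + 3/70 = 1/10
P(X=0 | obs) = 2/35 / 1/10 = 4/7
P(X=1 | obs) = 3/70 / 1/10 = 3/7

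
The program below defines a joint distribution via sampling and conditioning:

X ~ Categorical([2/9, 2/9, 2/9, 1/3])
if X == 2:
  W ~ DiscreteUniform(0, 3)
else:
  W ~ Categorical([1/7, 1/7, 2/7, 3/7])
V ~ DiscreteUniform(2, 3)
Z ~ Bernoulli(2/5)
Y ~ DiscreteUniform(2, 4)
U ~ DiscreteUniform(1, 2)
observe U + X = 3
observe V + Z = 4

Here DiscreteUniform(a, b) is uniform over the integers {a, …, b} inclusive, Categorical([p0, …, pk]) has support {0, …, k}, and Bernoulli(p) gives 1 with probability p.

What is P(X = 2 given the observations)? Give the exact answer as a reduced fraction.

P(X = 2 | obs) = 1/2

Enumerate traces; 24 have nonzero weight after conditioning:
  (X=1, W=0, V=3, Z=1, Y=2, U=2) weight 1/945
  (X=1, W=0, V=3, Z=1, Y=3, U=2) weight 1/945
  (X=1, W=0, V=3, Z=1, Y=4, U=2) weight 1/945
  (X=1, W=1, V=3, Z=1, Y=2, U=2) weight 1/945
  (X=1, W=1, V=3, Z=1, Y=3, U=2) weight 1/945
  (X=1, W=1, V=3, Z=1, Y=4, U=2) weight 1/945
  (X=1, W=2, V=3, Z=1, Y=2, U=2) weight 2/945
  (X=1, W=2, V=3, Z=1, Y=3, U=2) weight 2/945
  (X=2, W=0, V=3, Z=1, Y=2, U=1) weight 1/540
  … 15 more
Group by X:
  weight(X=1) = 1/45
  weight(X=2) = 1/45
Total weight = 1/45 + 1/45 = 2/45
P(X=1 | obs) = 1/45 / 2/45 = 1/2
P(X=2 | obs) = 1/45 / 2/45 = 1/2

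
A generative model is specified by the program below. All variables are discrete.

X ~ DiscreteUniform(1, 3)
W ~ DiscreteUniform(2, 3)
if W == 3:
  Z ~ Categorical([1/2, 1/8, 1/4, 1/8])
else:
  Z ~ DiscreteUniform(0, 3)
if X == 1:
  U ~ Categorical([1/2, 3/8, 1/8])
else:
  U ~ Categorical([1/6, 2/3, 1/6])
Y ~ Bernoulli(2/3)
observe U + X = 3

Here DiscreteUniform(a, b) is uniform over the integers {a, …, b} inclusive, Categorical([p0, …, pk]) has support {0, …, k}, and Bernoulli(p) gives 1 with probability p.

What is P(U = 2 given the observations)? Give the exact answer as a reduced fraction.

P(U = 2 | obs) = 3/23

Enumerate traces; 48 have nonzero weight after conditioning:
  (X=1, W=2, Z=0, U=2, Y=0) weight 1/576
  (X=1, W=2, Z=0, U=2, Y=1) weight 1/288
  (X=1, W=2, Z=1, U=2, Y=0) weight 1/576
  (X=1, W=2, Z=1, U=2, Y=1) weight 1/288
  (X=1, W=2, Z=2, U=2, Y=0) weight 1/576
  (X=1, W=2, Z=2, U=2, Y=1) weight 1/288
  (X=1, W=2, Z=3, U=2, Y=0) weight 1/576
  (X=1, W=2, Z=3, U=2, Y=1) weight 1/288
  (X=2, W=2, Z=0, U=1, Y=0) weight 1/108
  (X=3, W=2, Z=0, U=0, Y=0) weight 1/432
  … 38 more
Group by U:
  weight(U=0) = 1/18
  weight(U=1) = 2/9
  weight(U=2) = 1/24
Total weight = 1/18 + 2/9 + 1/24 = 23/72
P(U=0 | obs) = 1/18 / 23/72 = 4/23
P(U=1 | obs) = 2/9 / 23/72 = 16/23
P(U=2 | obs) = 1/24 / 23/72 = 3/23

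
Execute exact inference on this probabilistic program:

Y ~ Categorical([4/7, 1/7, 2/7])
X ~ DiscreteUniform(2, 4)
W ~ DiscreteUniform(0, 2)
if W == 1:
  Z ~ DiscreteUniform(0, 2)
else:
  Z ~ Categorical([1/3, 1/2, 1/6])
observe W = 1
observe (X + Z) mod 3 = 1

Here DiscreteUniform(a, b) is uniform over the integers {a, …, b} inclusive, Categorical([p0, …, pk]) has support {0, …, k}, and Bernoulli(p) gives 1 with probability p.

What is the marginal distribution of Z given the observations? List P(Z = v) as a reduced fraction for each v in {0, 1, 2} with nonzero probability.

Enumerate traces; 9 have nonzero weight after conditioning:
  (Y=0, X=2, W=1, Z=2) weight 4/189
  (Y=0, X=3, W=1, Z=1) weight 4/189
  (Y=0, X=4, W=1, Z=0) weight 4/189
  (Y=1, X=2, W=1, Z=2) weight 1/189
  (Y=1, X=3, W=1, Z=1) weight 1/189
  (Y=1, X=4, W=1, Z=0) weight 1/189
  (Y=2, X=2, W=1, Z=2) weight 2/189
  (Y=2, X=3, W=1, Z=1) weight 2/189
  … 1 more
Group by Z:
  weight(Z=0) = 1/27
  weight(Z=1) = 1/27
  weight(Z=2) = 1/27
Total weight = 1/27 + 1/27 + 1/27 = 1/9
P(Z=0 | obs) = 1/27 / 1/9 = 1/3
P(Z=1 | obs) = 1/27 / 1/9 = 1/3
P(Z=2 | obs) = 1/27 / 1/9 = 1/3

P(Z=0) = 1/3, P(Z=1) = 1/3, P(Z=2) = 1/3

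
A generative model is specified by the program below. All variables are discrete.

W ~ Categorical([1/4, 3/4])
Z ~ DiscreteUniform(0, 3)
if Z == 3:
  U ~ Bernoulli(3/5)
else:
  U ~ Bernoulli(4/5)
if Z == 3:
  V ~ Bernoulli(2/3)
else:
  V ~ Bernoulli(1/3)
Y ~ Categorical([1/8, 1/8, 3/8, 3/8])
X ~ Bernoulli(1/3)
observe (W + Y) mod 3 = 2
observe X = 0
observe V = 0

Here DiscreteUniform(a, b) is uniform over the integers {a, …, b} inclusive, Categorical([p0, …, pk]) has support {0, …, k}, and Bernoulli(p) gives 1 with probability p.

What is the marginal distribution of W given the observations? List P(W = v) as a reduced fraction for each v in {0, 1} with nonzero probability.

P(W=0) = 1/2, P(W=1) = 1/2

Enumerate traces; 16 have nonzero weight after conditioning:
  (W=0, Z=0, U=0, V=0, Y=2, X=0) weight 1/480
  (W=0, Z=0, U=1, V=0, Y=2, X=0) weight 1/120
  (W=0, Z=1, U=0, V=0, Y=2, X=0) weight 1/480
  (W=0, Z=1, U=1, V=0, Y=2, X=0) weight 1/120
  (W=0, Z=2, U=0, V=0, Y=2, X=0) weight 1/480
  (W=0, Z=2, U=1, V=0, Y=2, X=0) weight 1/120
  (W=0, Z=3, U=0, V=0, Y=2, X=0) weight 1/480
  (W=0, Z=3, U=1, V=0, Y=2, X=0) weight 1/320
  (W=1, Z=0, U=0, V=0, Y=1, X=0) weight 1/480
  … 7 more
Group by W:
  weight(W=0) = 7/192
  weight(W=1) = 7/192
Total weight = 7/192 + 7/192 = 7/96
P(W=0 | obs) = 7/192 / 7/96 = 1/2
P(W=1 | obs) = 7/192 / 7/96 = 1/2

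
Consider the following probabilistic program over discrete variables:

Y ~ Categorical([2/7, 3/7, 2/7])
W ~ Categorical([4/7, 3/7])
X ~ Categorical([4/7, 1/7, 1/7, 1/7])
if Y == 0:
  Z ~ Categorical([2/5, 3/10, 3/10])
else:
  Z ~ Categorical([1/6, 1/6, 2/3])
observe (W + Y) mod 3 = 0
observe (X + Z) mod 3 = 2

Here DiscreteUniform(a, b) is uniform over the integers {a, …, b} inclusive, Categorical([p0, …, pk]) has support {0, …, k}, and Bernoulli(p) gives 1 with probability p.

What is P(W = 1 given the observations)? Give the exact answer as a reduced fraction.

Enumerate traces; 8 have nonzero weight after conditioning:
  (Y=0, W=0, X=0, Z=2) weight 48/1715
  (Y=0, W=0, X=1, Z=1) weight 12/1715
  (Y=0, W=0, X=2, Z=0) weight 16/1715
  (Y=0, W=0, X=3, Z=2) weight 12/1715
  (Y=2, W=1, X=0, Z=2) weight 16/343
  (Y=2, W=1, X=1, Z=1) weight 1/343
  (Y=2, W=1, X=2, Z=0) weight 1/343
  (Y=2, W=1, X=3, Z=2) weight 4/343
Group by W:
  weight(W=0) = 88/1715
  weight(W=1) = 22/343
Total weight = 88/1715 + 22/343 = 198/1715
P(W=0 | obs) = 88/1715 / 198/1715 = 4/9
P(W=1 | obs) = 22/343 / 198/1715 = 5/9

P(W = 1 | obs) = 5/9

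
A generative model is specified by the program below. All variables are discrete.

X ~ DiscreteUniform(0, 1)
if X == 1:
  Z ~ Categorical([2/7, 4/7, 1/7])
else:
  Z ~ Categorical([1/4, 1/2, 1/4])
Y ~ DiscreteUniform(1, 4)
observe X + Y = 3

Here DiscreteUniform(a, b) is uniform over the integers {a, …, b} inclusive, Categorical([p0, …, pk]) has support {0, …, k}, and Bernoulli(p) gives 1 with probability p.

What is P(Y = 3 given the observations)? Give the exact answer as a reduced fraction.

Enumerate traces; 6 have nonzero weight after conditioning:
  (X=0, Z=0, Y=3) weight 1/32
  (X=0, Z=1, Y=3) weight 1/16
  (X=0, Z=2, Y=3) weight 1/32
  (X=1, Z=0, Y=2) weight 1/28
  (X=1, Z=1, Y=2) weight 1/14
  (X=1, Z=2, Y=2) weight 1/56
Group by Y:
  weight(Y=2) = 1/8
  weight(Y=3) = 1/8
Total weight = 1/8 + 1/8 = 1/4
P(Y=2 | obs) = 1/8 / 1/4 = 1/2
P(Y=3 | obs) = 1/8 / 1/4 = 1/2

P(Y = 3 | obs) = 1/2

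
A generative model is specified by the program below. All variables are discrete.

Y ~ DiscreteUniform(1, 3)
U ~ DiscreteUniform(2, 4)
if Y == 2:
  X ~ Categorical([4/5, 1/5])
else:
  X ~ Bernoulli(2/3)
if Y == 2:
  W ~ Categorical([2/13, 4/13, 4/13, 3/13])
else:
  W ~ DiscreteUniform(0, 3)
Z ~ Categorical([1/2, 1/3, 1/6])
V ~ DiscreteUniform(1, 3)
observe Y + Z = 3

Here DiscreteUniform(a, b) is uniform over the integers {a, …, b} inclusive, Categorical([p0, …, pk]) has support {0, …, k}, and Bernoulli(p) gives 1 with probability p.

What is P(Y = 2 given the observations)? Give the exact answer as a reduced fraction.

Enumerate traces; 216 have nonzero weight after conditioning:
  (Y=1, U=2, X=0, W=0, Z=2, V=1) weight 1/1944
  (Y=1, U=2, X=0, W=0, Z=2, V=2) weight 1/1944
  (Y=1, U=2, X=0, W=0, Z=2, V=3) weight 1/1944
  (Y=1, U=2, X=0, W=1, Z=2, V=1) weight 1/1944
  (Y=1, U=2, X=0, W=1, Z=2, V=2) weight 1/1944
  (Y=1, U=2, X=0, W=1, Z=2, V=3) weight 1/1944
  (Y=1, U=2, X=0, W=2, Z=2, V=1) weight 1/1944
  (Y=1, U=2, X=0, W=2, Z=2, V=2) weight 1/1944
  (Y=2, U=2, X=0, W=0, Z=1, V=1) weight 8/5265
  (Y=3, U=2, X=0, W=0, Z=0, V=1) weight 1/648
  … 206 more
Group by Y:
  weight(Y=1) = 1/18
  weight(Y=2) = 1/9
  weight(Y=3) = 1/6
Total weight = 1/18 + 1/9 + 1/6 = 1/3
P(Y=1 | obs) = 1/18 / 1/3 = 1/6
P(Y=2 | obs) = 1/9 / 1/3 = 1/3
P(Y=3 | obs) = 1/6 / 1/3 = 1/2

P(Y = 2 | obs) = 1/3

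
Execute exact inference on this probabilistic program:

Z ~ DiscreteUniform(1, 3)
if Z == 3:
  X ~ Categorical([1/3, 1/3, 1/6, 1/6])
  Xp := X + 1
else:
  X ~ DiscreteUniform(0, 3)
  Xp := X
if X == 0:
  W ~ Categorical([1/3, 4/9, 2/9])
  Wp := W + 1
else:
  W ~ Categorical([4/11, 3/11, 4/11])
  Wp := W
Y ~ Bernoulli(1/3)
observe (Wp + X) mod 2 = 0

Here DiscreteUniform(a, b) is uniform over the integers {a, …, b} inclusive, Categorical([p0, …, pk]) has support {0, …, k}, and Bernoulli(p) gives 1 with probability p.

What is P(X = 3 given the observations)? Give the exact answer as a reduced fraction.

Enumerate traces; 30 have nonzero weight after conditioning:
  (Z=1, X=0, W=1, Y=0) weight 2/81
  (Z=1, X=0, W=1, Y=1) weight 1/81
  (Z=1, X=1, W=1, Y=0) weight 1/66
  (Z=1, X=1, W=1, Y=1) weight 1/132
  (Z=1, X=2, W=0, Y=0) weight 2/99
  (Z=1, X=2, W=0, Y=1) weight 1/99
  (Z=1, X=2, W=2, Y=0) weight 2/99
  (Z=1, X=2, W=2, Y=1) weight 1/99
  (Z=1, X=3, W=1, Y=0) weight 1/66
  … 21 more
Group by X:
  weight(X=0) = 10/81
  weight(X=1) = 5/66
  weight(X=2) = 16/99
  weight(X=3) = 2/33
Total weight = 10/81 + 5/66 + 16/99 + 2/33 = 751/1782
P(X=0 | obs) = 10/81 / 751/1782 = 220/751
P(X=1 | obs) = 5/66 / 751/1782 = 135/751
P(X=2 | obs) = 16/99 / 751/1782 = 288/751
P(X=3 | obs) = 2/33 / 751/1782 = 108/751

P(X = 3 | obs) = 108/751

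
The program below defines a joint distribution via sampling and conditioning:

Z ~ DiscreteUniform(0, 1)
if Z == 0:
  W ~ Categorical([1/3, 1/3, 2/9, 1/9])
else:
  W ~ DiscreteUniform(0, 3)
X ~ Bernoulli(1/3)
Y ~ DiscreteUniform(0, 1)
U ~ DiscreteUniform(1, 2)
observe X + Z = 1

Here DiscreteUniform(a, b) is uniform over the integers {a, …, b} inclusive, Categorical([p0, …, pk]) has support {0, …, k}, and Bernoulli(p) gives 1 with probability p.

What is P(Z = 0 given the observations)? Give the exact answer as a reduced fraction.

P(Z = 0 | obs) = 1/3

Enumerate traces; 32 have nonzero weight after conditioning:
  (Z=0, W=0, X=1, Y=0, U=1) weight 1/72
  (Z=0, W=0, X=1, Y=0, U=2) weight 1/72
  (Z=0, W=0, X=1, Y=1, U=1) weight 1/72
  (Z=0, W=0, X=1, Y=1, U=2) weight 1/72
  (Z=0, W=1, X=1, Y=0, U=1) weight 1/72
  (Z=0, W=1, X=1, Y=0, U=2) weight 1/72
  (Z=0, W=1, X=1, Y=1, U=1) weight 1/72
  (Z=0, W=1, X=1, Y=1, U=2) weight 1/72
  (Z=1, W=0, X=0, Y=0, U=1) weight 1/48
  … 23 more
Group by Z:
  weight(Z=0) = 1/6
  weight(Z=1) = 1/3
Total weight = 1/6 + 1/3 = 1/2
P(Z=0 | obs) = 1/6 / 1/2 = 1/3
P(Z=1 | obs) = 1/3 / 1/2 = 2/3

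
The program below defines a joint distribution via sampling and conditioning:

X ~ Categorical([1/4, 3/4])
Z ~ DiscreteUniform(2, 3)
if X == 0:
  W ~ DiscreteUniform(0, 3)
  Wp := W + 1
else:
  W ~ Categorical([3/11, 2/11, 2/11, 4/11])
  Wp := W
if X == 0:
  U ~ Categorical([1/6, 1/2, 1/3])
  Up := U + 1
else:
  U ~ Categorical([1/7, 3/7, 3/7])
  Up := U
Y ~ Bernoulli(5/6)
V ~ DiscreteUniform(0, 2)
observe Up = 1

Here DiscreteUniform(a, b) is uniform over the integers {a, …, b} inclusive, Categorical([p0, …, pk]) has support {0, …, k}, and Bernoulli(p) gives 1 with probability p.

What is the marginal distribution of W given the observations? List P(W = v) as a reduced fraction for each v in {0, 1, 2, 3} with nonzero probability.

P(W=0) = 725/2684, P(W=1) = 509/2684, P(W=2) = 509/2684, P(W=3) = 941/2684

Enumerate traces; 96 have nonzero weight after conditioning:
  (X=0, Z=2, W=0, U=0, Y=0, V=0) weight 1/3456
  (X=0, Z=2, W=0, U=0, Y=0, V=1) weight 1/3456
  (X=0, Z=2, W=0, U=0, Y=0, V=2) weight 1/3456
  (X=0, Z=2, W=0, U=0, Y=1, V=0) weight 5/3456
  (X=0, Z=2, W=0, U=0, Y=1, V=1) weight 5/3456
  (X=0, Z=2, W=0, U=0, Y=1, V=2) weight 5/3456
  (X=0, Z=2, W=1, U=0, Y=0, V=0) weight 1/3456
  (X=0, Z=2, W=1, U=0, Y=0, V=1) weight 1/3456
  (X=0, Z=2, W=2, U=0, Y=0, V=0) weight 1/3456
  (X=0, Z=2, W=3, U=0, Y=0, V=0) weight 1/3456
  … 86 more
Group by W:
  weight(W=0) = 725/7392
  weight(W=1) = 509/7392
  weight(W=2) = 509/7392
  weight(W=3) = 941/7392
Total weight = 725/7392 + 509/7392 + 509/7392 + 941/7392 = 61/168
P(W=0 | obs) = 725/7392 / 61/168 = 725/2684
P(W=1 | obs) = 509/7392 / 61/168 = 509/2684
P(W=2 | obs) = 509/7392 / 61/168 = 509/2684
P(W=3 | obs) = 941/7392 / 61/168 = 941/2684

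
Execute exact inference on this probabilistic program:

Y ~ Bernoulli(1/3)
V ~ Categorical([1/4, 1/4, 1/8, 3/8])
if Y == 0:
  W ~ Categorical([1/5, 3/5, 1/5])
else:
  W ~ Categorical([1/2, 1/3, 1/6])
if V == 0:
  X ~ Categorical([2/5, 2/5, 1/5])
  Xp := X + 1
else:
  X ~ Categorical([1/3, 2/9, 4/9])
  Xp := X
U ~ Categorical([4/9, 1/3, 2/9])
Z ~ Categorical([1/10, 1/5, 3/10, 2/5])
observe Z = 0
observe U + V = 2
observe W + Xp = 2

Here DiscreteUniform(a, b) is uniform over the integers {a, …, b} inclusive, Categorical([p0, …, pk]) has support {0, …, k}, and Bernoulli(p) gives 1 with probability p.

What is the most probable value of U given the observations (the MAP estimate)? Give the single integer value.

Enumerate traces; 16 have nonzero weight after conditioning:
  (Y=0, V=0, W=0, X=1, U=2, Z=0) weight 1/3375
  (Y=0, V=0, W=1, X=0, U=2, Z=0) weight 1/1125
  (Y=0, V=1, W=0, X=2, U=1, Z=0) weight 1/2025
  (Y=0, V=1, W=1, X=1, U=1, Z=0) weight 1/1350
  (Y=0, V=1, W=2, X=0, U=1, Z=0) weight 1/2700
  (Y=0, V=2, W=0, X=2, U=0, Z=0) weight 2/6075
  (Y=0, V=2, W=1, X=1, U=0, Z=0) weight 1/2025
  (Y=0, V=2, W=2, X=0, U=0, Z=0) weight 1/4050
  … 8 more
Group by U:
  weight(U=0) = 251/145800
  weight(U=1) = 251/97200
  weight(U=2) = 73/40500
Total weight = 251/145800 + 251/97200 + 73/40500 = 8903/1458000
P(U=0 | obs) = 251/145800 / 8903/1458000 = 2510/8903
P(U=1 | obs) = 251/97200 / 8903/1458000 = 3765/8903
P(U=2 | obs) = 73/40500 / 8903/1458000 = 2628/8903
argmax = 1

argmax_v P(U = v | obs) = 1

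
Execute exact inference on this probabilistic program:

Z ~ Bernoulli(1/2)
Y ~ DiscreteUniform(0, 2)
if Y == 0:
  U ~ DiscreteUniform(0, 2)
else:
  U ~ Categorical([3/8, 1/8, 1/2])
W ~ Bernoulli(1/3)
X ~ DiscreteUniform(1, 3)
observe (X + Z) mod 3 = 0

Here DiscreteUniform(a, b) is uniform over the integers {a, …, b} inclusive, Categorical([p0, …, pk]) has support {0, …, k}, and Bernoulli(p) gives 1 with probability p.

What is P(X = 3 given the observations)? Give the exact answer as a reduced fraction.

P(X = 3 | obs) = 1/2

Enumerate traces; 36 have nonzero weight after conditioning:
  (Z=0, Y=0, U=0, W=0, X=3) weight 1/81
  (Z=0, Y=0, U=0, W=1, X=3) weight 1/162
  (Z=0, Y=0, U=1, W=0, X=3) weight 1/81
  (Z=0, Y=0, U=1, W=1, X=3) weight 1/162
  (Z=0, Y=0, U=2, W=0, X=3) weight 1/81
  (Z=0, Y=0, U=2, W=1, X=3) weight 1/162
  (Z=0, Y=1, U=0, W=0, X=3) weight 1/72
  (Z=0, Y=1, U=0, W=1, X=3) weight 1/144
  (Z=1, Y=0, U=0, W=0, X=2) weight 1/81
  … 27 more
Group by X:
  weight(X=2) = 1/6
  weight(X=3) = 1/6
Total weight = 1/6 + 1/6 = 1/3
P(X=2 | obs) = 1/6 / 1/3 = 1/2
P(X=3 | obs) = 1/6 / 1/3 = 1/2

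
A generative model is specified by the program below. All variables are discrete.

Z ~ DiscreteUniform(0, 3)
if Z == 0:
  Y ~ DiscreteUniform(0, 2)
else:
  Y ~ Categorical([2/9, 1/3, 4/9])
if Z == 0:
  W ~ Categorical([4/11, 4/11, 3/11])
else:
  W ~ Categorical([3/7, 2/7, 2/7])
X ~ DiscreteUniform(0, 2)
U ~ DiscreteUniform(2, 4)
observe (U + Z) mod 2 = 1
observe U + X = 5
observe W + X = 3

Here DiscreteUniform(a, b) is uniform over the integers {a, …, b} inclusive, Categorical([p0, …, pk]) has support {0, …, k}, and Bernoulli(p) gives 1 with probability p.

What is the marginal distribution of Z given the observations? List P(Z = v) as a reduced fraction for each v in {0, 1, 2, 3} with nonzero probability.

Enumerate traces; 12 have nonzero weight after conditioning:
  (Z=0, Y=0, W=1, X=2, U=3) weight 1/297
  (Z=0, Y=1, W=1, X=2, U=3) weight 1/297
  (Z=0, Y=2, W=1, X=2, U=3) weight 1/297
  (Z=1, Y=0, W=2, X=1, U=4) weight 1/567
  (Z=1, Y=1, W=2, X=1, U=4) weight 1/378
  (Z=1, Y=2, W=2, X=1, U=4) weight 2/567
  (Z=2, Y=0, W=1, X=2, U=3) weight 1/567
  (Z=2, Y=1, W=1, X=2, U=3) weight 1/378
  (Z=3, Y=0, W=2, X=1, U=4) weight 1/567
  … 3 more
Group by Z:
  weight(Z=0) = 1/99
  weight(Z=1) = 1/126
  weight(Z=2) = 1/126
  weight(Z=3) = 1/126
Total weight = 1/99 + 1/126 + 1/126 + 1/126 = 47/1386
P(Z=0 | obs) = 1/99 / 47/1386 = 14/47
P(Z=1 | obs) = 1/126 / 47/1386 = 11/47
P(Z=2 | obs) = 1/126 / 47/1386 = 11/47
P(Z=3 | obs) = 1/126 / 47/1386 = 11/47

P(Z=0) = 14/47, P(Z=1) = 11/47, P(Z=2) = 11/47, P(Z=3) = 11/47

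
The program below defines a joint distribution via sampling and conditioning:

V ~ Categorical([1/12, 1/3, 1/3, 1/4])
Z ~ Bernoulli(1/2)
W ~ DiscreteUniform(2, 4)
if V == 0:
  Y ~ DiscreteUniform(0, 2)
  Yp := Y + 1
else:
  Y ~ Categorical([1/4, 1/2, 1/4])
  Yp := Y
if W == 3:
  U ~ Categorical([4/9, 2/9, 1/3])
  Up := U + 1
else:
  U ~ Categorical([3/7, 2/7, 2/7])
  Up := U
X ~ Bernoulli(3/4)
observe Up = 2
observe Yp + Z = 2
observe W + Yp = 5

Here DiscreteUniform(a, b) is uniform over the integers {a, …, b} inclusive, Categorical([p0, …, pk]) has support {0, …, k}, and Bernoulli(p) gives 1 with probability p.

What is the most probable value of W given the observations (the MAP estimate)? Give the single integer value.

Enumerate traces; 16 have nonzero weight after conditioning:
  (V=0, Z=0, W=3, Y=1, U=1, X=0) weight 1/3888
  (V=0, Z=0, W=3, Y=1, U=1, X=1) weight 1/1296
  (V=0, Z=1, W=4, Y=0, U=2, X=0) weight 1/3024
  (V=0, Z=1, W=4, Y=0, U=2, X=1) weight 1/1008
  (V=1, Z=0, W=3, Y=2, U=1, X=0) weight 1/1296
  (V=1, Z=0, W=3, Y=2, U=1, X=1) weight 1/432
  (V=1, Z=1, W=4, Y=1, U=2, X=0) weight 1/504
  (V=1, Z=1, W=4, Y=1, U=2, X=1) weight 1/168
  … 8 more
Group by W:
  weight(W=3) = 37/3888
  weight(W=4) = 5/216
Total weight = 37/3888 + 5/216 = 127/3888
P(W=3 | obs) = 37/3888 / 127/3888 = 37/127
P(W=4 | obs) = 5/216 / 127/3888 = 90/127
argmax = 4

argmax_v P(W = v | obs) = 4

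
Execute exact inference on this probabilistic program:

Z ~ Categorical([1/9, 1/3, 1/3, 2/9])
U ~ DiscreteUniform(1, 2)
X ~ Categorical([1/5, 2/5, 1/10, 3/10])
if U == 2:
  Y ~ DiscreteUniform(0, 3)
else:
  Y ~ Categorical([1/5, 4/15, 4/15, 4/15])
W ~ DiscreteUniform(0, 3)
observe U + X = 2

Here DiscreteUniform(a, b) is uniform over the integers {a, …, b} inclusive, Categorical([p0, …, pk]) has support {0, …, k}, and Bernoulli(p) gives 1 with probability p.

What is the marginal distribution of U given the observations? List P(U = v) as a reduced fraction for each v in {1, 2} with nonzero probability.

Enumerate traces; 128 have nonzero weight after conditioning:
  (Z=0, U=1, X=1, Y=0, W=0) weight 1/900
  (Z=0, U=1, X=1, Y=0, W=1) weight 1/900
  (Z=0, U=1, X=1, Y=0, W=2) weight 1/900
  (Z=0, U=1, X=1, Y=0, W=3) weight 1/900
  (Z=0, U=1, X=1, Y=1, W=0) weight 1/675
  (Z=0, U=1, X=1, Y=1, W=1) weight 1/675
  (Z=0, U=1, X=1, Y=1, W=2) weight 1/675
  (Z=0, U=1, X=1, Y=1, W=3) weight 1/675
  (Z=0, U=2, X=0, Y=0, W=0) weight 1/1440
  … 119 more
Group by U:
  weight(U=1) = 1/5
  weight(U=2) = 1/10
Total weight = 1/5 + 1/10 = 3/10
P(U=1 | obs) = 1/5 / 3/10 = 2/3
P(U=2 | obs) = 1/10 / 3/10 = 1/3

P(U=1) = 2/3, P(U=2) = 1/3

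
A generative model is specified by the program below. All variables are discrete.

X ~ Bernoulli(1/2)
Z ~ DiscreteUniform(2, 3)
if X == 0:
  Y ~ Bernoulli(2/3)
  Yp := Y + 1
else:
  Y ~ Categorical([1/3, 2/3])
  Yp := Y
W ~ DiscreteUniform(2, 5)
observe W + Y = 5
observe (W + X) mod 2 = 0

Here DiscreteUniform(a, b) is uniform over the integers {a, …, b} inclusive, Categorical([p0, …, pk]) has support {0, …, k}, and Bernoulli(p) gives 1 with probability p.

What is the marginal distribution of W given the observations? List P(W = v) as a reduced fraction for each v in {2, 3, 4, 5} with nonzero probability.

P(W=4) = 2/3, P(W=5) = 1/3

Enumerate traces; 4 have nonzero weight after conditioning:
  (X=0, Z=2, Y=1, W=4) weight 1/24
  (X=0, Z=3, Y=1, W=4) weight 1/24
  (X=1, Z=2, Y=0, W=5) weight 1/48
  (X=1, Z=3, Y=0, W=5) weight 1/48
Group by W:
  weight(W=4) = 1/12
  weight(W=5) = 1/24
Total weight = 1/12 + 1/24 = 1/8
P(W=4 | obs) = 1/12 / 1/8 = 2/3
P(W=5 | obs) = 1/24 / 1/8 = 1/3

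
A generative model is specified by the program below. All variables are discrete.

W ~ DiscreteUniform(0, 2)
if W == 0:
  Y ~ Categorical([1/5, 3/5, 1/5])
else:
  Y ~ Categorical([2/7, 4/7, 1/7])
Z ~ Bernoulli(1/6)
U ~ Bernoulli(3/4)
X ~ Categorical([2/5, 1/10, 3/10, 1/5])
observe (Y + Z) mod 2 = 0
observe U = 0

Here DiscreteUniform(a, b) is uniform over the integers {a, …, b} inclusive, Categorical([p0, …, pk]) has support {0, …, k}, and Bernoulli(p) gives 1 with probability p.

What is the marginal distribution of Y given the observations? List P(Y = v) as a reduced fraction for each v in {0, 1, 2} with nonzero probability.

P(Y=0) = 135/281, P(Y=1) = 61/281, P(Y=2) = 85/281

Enumerate traces; 36 have nonzero weight after conditioning:
  (W=0, Y=0, Z=0, U=0, X=0) weight 1/180
  (W=0, Y=0, Z=0, U=0, X=1) weight 1/720
  (W=0, Y=0, Z=0, U=0, X=2) weight 1/240
  (W=0, Y=0, Z=0, U=0, X=3) weight 1/360
  (W=0, Y=1, Z=1, U=0, X=0) weight 1/300
  (W=0, Y=1, Z=1, U=0, X=1) weight 1/1200
  (W=0, Y=1, Z=1, U=0, X=2) weight 1/400
  (W=0, Y=1, Z=1, U=0, X=3) weight 1/600
  (W=0, Y=2, Z=0, U=0, X=0) weight 1/180
  … 27 more
Group by Y:
  weight(Y=0) = 3/56
  weight(Y=1) = 61/2520
  weight(Y=2) = 17/504
Total weight = 3/56 + 61/2520 + 17/504 = 281/2520
P(Y=0 | obs) = 3/56 / 281/2520 = 135/281
P(Y=1 | obs) = 61/2520 / 281/2520 = 61/281
P(Y=2 | obs) = 17/504 / 281/2520 = 85/281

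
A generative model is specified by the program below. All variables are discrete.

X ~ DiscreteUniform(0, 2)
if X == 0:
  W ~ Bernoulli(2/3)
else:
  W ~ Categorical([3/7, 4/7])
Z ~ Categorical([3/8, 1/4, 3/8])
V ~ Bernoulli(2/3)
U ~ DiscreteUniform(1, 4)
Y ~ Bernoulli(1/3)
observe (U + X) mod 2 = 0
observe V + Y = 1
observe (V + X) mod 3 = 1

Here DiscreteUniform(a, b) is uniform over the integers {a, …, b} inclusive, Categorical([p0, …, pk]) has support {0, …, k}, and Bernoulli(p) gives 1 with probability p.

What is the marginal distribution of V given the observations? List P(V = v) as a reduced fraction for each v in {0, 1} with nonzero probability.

P(V=0) = 1/5, P(V=1) = 4/5

Enumerate traces; 24 have nonzero weight after conditioning:
  (X=0, W=0, Z=0, V=1, U=2, Y=0) weight 1/216
  (X=0, W=0, Z=0, V=1, U=4, Y=0) weight 1/216
  (X=0, W=0, Z=1, V=1, U=2, Y=0) weight 1/324
  (X=0, W=0, Z=1, V=1, U=4, Y=0) weight 1/324
  (X=0, W=0, Z=2, V=1, U=2, Y=0) weight 1/216
  (X=0, W=0, Z=2, V=1, U=4, Y=0) weight 1/216
  (X=0, W=1, Z=0, V=1, U=2, Y=0) weight 1/108
  (X=0, W=1, Z=0, V=1, U=4, Y=0) weight 1/108
  (X=1, W=0, Z=0, V=0, U=1, Y=1) weight 1/672
  … 15 more
Group by V:
  weight(V=0) = 1/54
  weight(V=1) = 2/27
Total weight = 1/54 + 2/27 = 5/54
P(V=0 | obs) = 1/54 / 5/54 = 1/5
P(V=1 | obs) = 2/27 / 5/54 = 4/5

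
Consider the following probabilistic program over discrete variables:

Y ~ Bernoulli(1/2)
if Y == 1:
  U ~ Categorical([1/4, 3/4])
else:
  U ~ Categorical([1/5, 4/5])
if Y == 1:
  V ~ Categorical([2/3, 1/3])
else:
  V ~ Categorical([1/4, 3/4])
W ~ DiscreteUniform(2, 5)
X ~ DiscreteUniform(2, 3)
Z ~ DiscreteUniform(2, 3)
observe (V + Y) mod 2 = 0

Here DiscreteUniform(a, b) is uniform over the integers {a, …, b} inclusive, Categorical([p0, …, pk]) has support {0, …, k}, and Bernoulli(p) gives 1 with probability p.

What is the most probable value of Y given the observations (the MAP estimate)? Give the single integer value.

Enumerate traces; 64 have nonzero weight after conditioning:
  (Y=0, U=0, V=0, W=2, X=2, Z=2) weight 1/640
  (Y=0, U=0, V=0, W=2, X=2, Z=3) weight 1/640
  (Y=0, U=0, V=0, W=2, X=3, Z=2) weight 1/640
  (Y=0, U=0, V=0, W=2, X=3, Z=3) weight 1/640
  (Y=0, U=0, V=0, W=3, X=2, Z=2) weight 1/640
  (Y=0, U=0, V=0, W=3, X=2, Z=3) weight 1/640
  (Y=0, U=0, V=0, W=3, X=3, Z=2) weight 1/640
  (Y=0, U=0, V=0, W=3, X=3, Z=3) weight 1/640
  (Y=1, U=0, V=1, W=2, X=2, Z=2) weight 1/384
  … 55 more
Group by Y:
  weight(Y=0) = 1/8
  weight(Y=1) = 1/6
Total weight = 1/8 + 1/6 = 7/24
P(Y=0 | obs) = 1/8 / 7/24 = 3/7
P(Y=1 | obs) = 1/6 / 7/24 = 4/7
argmax = 1

argmax_v P(Y = v | obs) = 1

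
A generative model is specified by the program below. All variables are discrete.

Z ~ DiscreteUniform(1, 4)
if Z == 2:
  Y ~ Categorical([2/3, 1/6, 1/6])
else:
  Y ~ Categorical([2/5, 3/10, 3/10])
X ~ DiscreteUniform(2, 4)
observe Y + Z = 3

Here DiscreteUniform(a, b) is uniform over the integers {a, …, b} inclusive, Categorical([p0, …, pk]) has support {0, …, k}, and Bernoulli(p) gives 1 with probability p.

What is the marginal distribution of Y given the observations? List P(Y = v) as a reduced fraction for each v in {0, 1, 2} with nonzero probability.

P(Y=0) = 6/13, P(Y=1) = 5/26, P(Y=2) = 9/26

Enumerate traces; 9 have nonzero weight after conditioning:
  (Z=1, Y=2, X=2) weight 1/40
  (Z=1, Y=2, X=3) weight 1/40
  (Z=1, Y=2, X=4) weight 1/40
  (Z=2, Y=1, X=2) weight 1/72
  (Z=2, Y=1, X=3) weight 1/72
  (Z=2, Y=1, X=4) weight 1/72
  (Z=3, Y=0, X=2) weight 1/30
  (Z=3, Y=0, X=3) weight 1/30
  … 1 more
Group by Y:
  weight(Y=0) = 1/10
  weight(Y=1) = 1/24
  weight(Y=2) = 3/40
Total weight = 1/10 + 1/24 + 3/40 = 13/60
P(Y=0 | obs) = 1/10 / 13/60 = 6/13
P(Y=1 | obs) = 1/24 / 13/60 = 5/26
P(Y=2 | obs) = 3/40 / 13/60 = 9/26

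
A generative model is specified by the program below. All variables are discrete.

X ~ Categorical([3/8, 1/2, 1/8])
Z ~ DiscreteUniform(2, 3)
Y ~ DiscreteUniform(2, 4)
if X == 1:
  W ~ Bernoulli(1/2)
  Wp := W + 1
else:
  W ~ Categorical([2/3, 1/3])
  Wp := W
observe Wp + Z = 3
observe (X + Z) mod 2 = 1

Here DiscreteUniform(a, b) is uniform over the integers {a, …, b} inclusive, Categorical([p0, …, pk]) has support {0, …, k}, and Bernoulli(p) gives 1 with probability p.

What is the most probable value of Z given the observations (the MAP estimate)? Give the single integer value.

Enumerate traces; 9 have nonzero weight after conditioning:
  (X=0, Z=3, Y=2, W=0) weight 1/24
  (X=0, Z=3, Y=3, W=0) weight 1/24
  (X=0, Z=3, Y=4, W=0) weight 1/24
  (X=1, Z=2, Y=2, W=0) weight 1/24
  (X=1, Z=2, Y=3, W=0) weight 1/24
  (X=1, Z=2, Y=4, W=0) weight 1/24
  (X=2, Z=3, Y=2, W=0) weight 1/72
  (X=2, Z=3, Y=3, W=0) weight 1/72
  … 1 more
Group by Z:
  weight(Z=2) = 1/8
  weight(Z=3) = 1/6
Total weight = 1/8 + 1/6 = 7/24
P(Z=2 | obs) = 1/8 / 7/24 = 3/7
P(Z=3 | obs) = 1/6 / 7/24 = 4/7
argmax = 3

argmax_v P(Z = v | obs) = 3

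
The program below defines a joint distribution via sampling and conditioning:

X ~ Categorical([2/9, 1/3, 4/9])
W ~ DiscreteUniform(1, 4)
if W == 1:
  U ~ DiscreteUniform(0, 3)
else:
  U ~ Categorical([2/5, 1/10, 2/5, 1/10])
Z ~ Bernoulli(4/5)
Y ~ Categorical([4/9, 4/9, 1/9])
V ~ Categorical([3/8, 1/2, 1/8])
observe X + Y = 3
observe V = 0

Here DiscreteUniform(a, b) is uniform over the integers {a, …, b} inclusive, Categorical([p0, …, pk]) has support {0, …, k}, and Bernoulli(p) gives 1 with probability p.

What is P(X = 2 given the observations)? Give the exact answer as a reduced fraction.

P(X = 2 | obs) = 16/19

Enumerate traces; 64 have nonzero weight after conditioning:
  (X=1, W=1, U=0, Z=0, Y=2, V=0) weight 1/5760
  (X=1, W=1, U=0, Z=1, Y=2, V=0) weight 1/1440
  (X=1, W=1, U=1, Z=0, Y=2, V=0) weight 1/5760
  (X=1, W=1, U=1, Z=1, Y=2, V=0) weight 1/1440
  (X=1, W=1, U=2, Z=0, Y=2, V=0) weight 1/5760
  (X=1, W=1, U=2, Z=1, Y=2, V=0) weight 1/1440
  (X=1, W=1, U=3, Z=0, Y=2, V=0) weight 1/5760
  (X=1, W=1, U=3, Z=1, Y=2, V=0) weight 1/1440
  (X=2, W=1, U=0, Z=0, Y=1, V=0) weight 1/1080
  … 55 more
Group by X:
  weight(X=1) = 1/72
  weight(X=2) = 2/27
Total weight = 1/72 + 2/27 = 19/216
P(X=1 | obs) = 1/72 / 19/216 = 3/19
P(X=2 | obs) = 2/27 / 19/216 = 16/19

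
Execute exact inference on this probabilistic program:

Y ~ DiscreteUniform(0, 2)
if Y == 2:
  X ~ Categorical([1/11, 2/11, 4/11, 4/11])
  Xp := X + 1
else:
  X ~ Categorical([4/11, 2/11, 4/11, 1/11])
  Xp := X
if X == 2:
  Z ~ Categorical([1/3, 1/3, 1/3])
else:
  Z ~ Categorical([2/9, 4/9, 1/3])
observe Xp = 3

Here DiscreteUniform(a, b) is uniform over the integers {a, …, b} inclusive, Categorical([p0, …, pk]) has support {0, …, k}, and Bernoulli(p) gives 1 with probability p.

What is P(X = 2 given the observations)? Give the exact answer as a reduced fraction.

P(X = 2 | obs) = 2/3

Enumerate traces; 9 have nonzero weight after conditioning:
  (Y=0, X=3, Z=0) weight 2/297
  (Y=0, X=3, Z=1) weight 4/297
  (Y=0, X=3, Z=2) weight 1/99
  (Y=1, X=3, Z=0) weight 2/297
  (Y=1, X=3, Z=1) weight 4/297
  (Y=1, X=3, Z=2) weight 1/99
  (Y=2, X=2, Z=0) weight 4/99
  (Y=2, X=2, Z=1) weight 4/99
  … 1 more
Group by X:
  weight(X=2) = 4/33
  weight(X=3) = 2/33
Total weight = 4/33 + 2/33 = 2/11
P(X=2 | obs) = 4/33 / 2/11 = 2/3
P(X=3 | obs) = 2/33 / 2/11 = 1/3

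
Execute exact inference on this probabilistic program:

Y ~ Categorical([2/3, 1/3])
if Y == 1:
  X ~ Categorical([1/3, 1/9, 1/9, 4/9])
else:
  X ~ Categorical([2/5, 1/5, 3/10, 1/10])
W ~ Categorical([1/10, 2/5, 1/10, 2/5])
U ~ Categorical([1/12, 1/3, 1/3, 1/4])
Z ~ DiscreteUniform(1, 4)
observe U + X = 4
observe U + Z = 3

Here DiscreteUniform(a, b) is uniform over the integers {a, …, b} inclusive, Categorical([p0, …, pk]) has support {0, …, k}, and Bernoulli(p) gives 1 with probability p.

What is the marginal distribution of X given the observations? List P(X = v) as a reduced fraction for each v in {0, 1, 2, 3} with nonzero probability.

P(X=2) = 32/61, P(X=3) = 29/61

Enumerate traces; 16 have nonzero weight after conditioning:
  (Y=0, X=2, W=0, U=2, Z=1) weight 1/600
  (Y=0, X=2, W=1, U=2, Z=1) weight 1/150
  (Y=0, X=2, W=2, U=2, Z=1) weight 1/600
  (Y=0, X=2, W=3, U=2, Z=1) weight 1/150
  (Y=0, X=3, W=0, U=1, Z=2) weight 1/1800
  (Y=0, X=3, W=1, U=1, Z=2) weight 1/450
  (Y=0, X=3, W=2, U=1, Z=2) weight 1/1800
  (Y=0, X=3, W=3, U=1, Z=2) weight 1/450
  … 8 more
Group by X:
  weight(X=2) = 8/405
  weight(X=3) = 29/1620
Total weight = 8/405 + 29/1620 = 61/1620
P(X=2 | obs) = 8/405 / 61/1620 = 32/61
P(X=3 | obs) = 29/1620 / 61/1620 = 29/61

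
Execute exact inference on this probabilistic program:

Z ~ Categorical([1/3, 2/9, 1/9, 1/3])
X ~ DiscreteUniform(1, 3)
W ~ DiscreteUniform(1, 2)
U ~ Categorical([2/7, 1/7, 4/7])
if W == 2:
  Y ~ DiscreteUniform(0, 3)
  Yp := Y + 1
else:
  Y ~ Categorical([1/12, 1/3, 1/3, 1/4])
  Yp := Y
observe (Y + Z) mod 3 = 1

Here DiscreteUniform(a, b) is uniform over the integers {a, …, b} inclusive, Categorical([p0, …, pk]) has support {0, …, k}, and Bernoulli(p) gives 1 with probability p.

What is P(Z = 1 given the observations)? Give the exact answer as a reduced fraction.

P(Z = 1 | obs) = 20/69

Enumerate traces; 90 have nonzero weight after conditioning:
  (Z=0, X=1, W=1, U=0, Y=1) weight 1/189
  (Z=0, X=1, W=1, U=1, Y=1) weight 1/378
  (Z=0, X=1, W=1, U=2, Y=1) weight 2/189
  (Z=0, X=1, W=2, U=0, Y=1) weight 1/252
  (Z=0, X=1, W=2, U=1, Y=1) weight 1/504
  (Z=0, X=1, W=2, U=2, Y=1) weight 1/126
  (Z=0, X=2, W=1, U=0, Y=1) weight 1/189
  (Z=0, X=2, W=1, U=1, Y=1) weight 1/378
  (Z=1, X=1, W=1, U=0, Y=0) weight 1/1134
  (Z=2, X=1, W=1, U=0, Y=2) weight 1/567
  … 80 more
Group by Z:
  weight(Z=0) = 7/72
  weight(Z=1) = 5/54
  weight(Z=2) = 7/216
  weight(Z=3) = 7/72
Total weight = 7/72 + 5/54 + 7/216 + 7/72 = 23/72
P(Z=0 | obs) = 7/72 / 23/72 = 7/23
P(Z=1 | obs) = 5/54 / 23/72 = 20/69
P(Z=2 | obs) = 7/216 / 23/72 = 7/69
P(Z=3 | obs) = 7/72 / 23/72 = 7/23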